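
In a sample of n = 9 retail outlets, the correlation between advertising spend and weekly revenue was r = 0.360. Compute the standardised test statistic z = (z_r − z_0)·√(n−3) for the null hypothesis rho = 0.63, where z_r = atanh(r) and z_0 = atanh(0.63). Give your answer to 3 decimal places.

-0.893

Fisher z: atanh(0.360) = 0.376886, atanh(0.63) = 0.741416
z = (z_r − z_0)·√(n−3) = (0.376886 − 0.741416)·√6 = -0.364530 · 2.449490 = -0.893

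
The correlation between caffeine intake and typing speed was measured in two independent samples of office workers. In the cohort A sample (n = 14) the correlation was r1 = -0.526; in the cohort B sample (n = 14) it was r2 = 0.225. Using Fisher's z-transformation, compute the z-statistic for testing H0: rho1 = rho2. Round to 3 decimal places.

z1 = atanh(-0.526) = -0.584599,  z2 = atanh(0.225) = 0.228917
SE = √(1/(n1−3) + 1/(n2−3)) = √(1/11 + 1/11) = √(0.0909091 + 0.0909091) = √0.1818182 = 0.426401
z = (z1 − z2)/SE = (-0.584599 − 0.228917) / 0.426401 = -0.813516 / 0.426401 = -1.908

-1.908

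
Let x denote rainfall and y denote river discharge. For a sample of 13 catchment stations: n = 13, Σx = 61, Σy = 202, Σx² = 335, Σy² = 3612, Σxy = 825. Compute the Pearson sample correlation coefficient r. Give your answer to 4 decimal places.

-0.8086

S_xy = nΣxy − ΣxΣy = 13·825 − 61·202 = 10725 − 12322 = -1597
S_xx = nΣx² − (Σx)² = 13·335 − 61² = 4355 − 3721 = 634
S_yy = nΣy² − (Σy)² = 13·3612 − 202² = 46956 − 40804 = 6152
r = S_xy / √(S_xx·S_yy) = -1597 / √(634·6152) = -1597 / √3900368 = -1597 / 1974.9349 = -0.8086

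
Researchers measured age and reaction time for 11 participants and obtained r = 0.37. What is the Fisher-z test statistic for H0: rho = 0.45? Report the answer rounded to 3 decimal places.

-0.272

Fisher z: atanh(0.37) = 0.388423, atanh(0.45) = 0.484700
z = (z_r − z_0)·√(n−3) = (0.388423 − 0.484700)·√8 = -0.096277 · 2.828427 = -0.272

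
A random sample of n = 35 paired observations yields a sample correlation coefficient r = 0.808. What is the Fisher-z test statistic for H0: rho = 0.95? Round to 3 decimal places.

Fisher z: atanh(0.808) = 1.121241, atanh(0.95) = 1.831781
z = (z_r − z_0)·√(n−3) = (1.121241 − 1.831781)·√32 = -0.710540 · 5.656854 = -4.019

-4.019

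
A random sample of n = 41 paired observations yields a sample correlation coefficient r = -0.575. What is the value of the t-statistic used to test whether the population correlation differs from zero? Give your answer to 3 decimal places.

-4.389

t = r·√(n−2) / √(1−r²) with r = -0.575, n = 41
  = -0.575·√39 / √(1 − 0.330625)
  = -0.575·6.244998 / 0.818153
  = -3.590874 / 0.818153 = -4.389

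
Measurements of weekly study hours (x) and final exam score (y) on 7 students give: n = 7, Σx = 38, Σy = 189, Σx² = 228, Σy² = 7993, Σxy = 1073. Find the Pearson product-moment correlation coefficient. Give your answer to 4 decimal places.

0.1876

Numerator: nΣxy − (Σx)(Σy) = 7·1073 − (38)(189) = 329
Denominator: √[(nΣx²−(Σx)²)(nΣy²−(Σy)²)]
  nΣx²−(Σx)² = 7·228 − 1444 = 152;  nΣy²−(Σy)² = 7·7993 − 35721 = 20230
  √(152·20230) = √3074960 = 1753.5564
r = 329 / 1753.5564 = 0.1876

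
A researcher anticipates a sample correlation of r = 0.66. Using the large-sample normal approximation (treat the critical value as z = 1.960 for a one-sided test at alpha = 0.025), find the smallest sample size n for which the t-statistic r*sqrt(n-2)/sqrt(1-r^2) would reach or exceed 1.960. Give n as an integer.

7

r√(n−2)/√(1−r²) ≥ 1.960  ⇔  n−2 ≥ (1.960)²·(1−r²)/r²
(1−r²)/r² = (1−0.4356)/0.4356 = 1.2957
n ≥ 2 + 3.8416·1.2957 = 2 + 4.9776 = 6.9776
⌈6.9776⌉ = 7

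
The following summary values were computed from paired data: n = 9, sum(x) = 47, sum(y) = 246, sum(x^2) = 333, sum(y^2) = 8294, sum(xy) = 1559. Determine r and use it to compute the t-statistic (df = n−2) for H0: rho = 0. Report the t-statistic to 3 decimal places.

Numerator: nΣxy − (Σx)(Σy) = 9·1559 − (47)(246) = 2469
Denominator: √[(nΣx²−(Σx)²)(nΣy²−(Σy)²)]
  nΣx²−(Σx)² = 9·333 − 2209 = 788;  nΣy²−(Σy)² = 9·8294 − 60516 = 14130
  √(788·14130) = √11134440 = 3336.8308
r = 2469 / 3336.8308 = 0.7399
t = r·√(n−2)/√(1−r²) = 0.7399·√7 / √(1−0.547452) = 1.957591 / 0.672717 = 2.910

2.910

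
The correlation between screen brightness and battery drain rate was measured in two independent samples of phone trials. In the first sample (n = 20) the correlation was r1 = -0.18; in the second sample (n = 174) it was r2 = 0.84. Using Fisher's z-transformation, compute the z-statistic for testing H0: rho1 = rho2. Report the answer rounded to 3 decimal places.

Fisher z-transforms: z1 = atanh(-0.18) = -0.181983, z2 = atanh(0.84) = 1.221174; difference d = -1.403157
Var(d) = 1/17 + 1/171 = 0.0588235 + 0.0058480 = 0.0646715
z = d/√Var(d) = -1.403157 / √0.0646715 = -1.403157 / 0.254306 = -5.518

-5.518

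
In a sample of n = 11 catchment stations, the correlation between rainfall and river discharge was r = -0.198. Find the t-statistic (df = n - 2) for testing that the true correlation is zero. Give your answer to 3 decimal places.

-0.606

1 − r² = 1 − 0.039204 = 0.960796;  √(1−r²) = 0.980202
√(n−2) = √9 = 3.000000
t = r·√(n−2)/√(1−r²) = -0.198 · 3.000000 / 0.980202 = -0.606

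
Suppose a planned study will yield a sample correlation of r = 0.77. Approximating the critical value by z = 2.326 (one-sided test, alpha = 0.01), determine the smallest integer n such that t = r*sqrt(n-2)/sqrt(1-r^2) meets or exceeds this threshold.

6

r√(n−2)/√(1−r²) ≥ 2.326  ⇔  n−2 ≥ (2.326)²·(1−r²)/r²
(1−r²)/r² = (1−0.5929)/0.5929 = 0.6866
n ≥ 2 + 5.410276·0.6866 = 2 + 3.7147 = 5.7147
⌈5.7147⌉ = 6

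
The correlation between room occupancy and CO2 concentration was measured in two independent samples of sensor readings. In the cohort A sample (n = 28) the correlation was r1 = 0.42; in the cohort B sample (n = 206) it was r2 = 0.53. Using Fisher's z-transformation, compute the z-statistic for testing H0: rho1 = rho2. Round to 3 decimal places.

-0.672

Fisher z-transforms: z1 = atanh(0.42) = 0.447692, z2 = atanh(0.53) = 0.590145; difference d = -0.142453
Var(d) = 1/25 + 1/203 = 0.0400000 + 0.0049261 = 0.0449261
z = d/√Var(d) = -0.142453 / √0.0449261 = -0.142453 / 0.211958 = -0.672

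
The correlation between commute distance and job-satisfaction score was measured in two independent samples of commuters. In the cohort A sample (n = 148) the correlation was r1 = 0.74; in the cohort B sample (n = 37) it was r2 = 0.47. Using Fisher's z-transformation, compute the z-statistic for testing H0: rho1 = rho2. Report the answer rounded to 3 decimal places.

Fisher z-transforms: z1 = atanh(0.74) = 0.950479, z2 = atanh(0.47) = 0.510070; difference d = 0.440409
Var(d) = 1/145 + 1/34 = 0.0068966 + 0.0294118 = 0.0363084
z = d/√Var(d) = 0.440409 / √0.0363084 = 0.440409 / 0.190548 = 2.311

2.311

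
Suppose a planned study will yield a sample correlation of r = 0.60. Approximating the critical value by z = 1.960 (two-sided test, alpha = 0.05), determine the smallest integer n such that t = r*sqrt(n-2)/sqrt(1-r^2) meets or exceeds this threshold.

9

r√(n−2)/√(1−r²) ≥ 1.960  ⇔  n−2 ≥ (1.960)²·(1−r²)/r²
(1−r²)/r² = (1−0.3600)/0.3600 = 1.7778
n ≥ 2 + 3.8416·1.7778 = 2 + 6.8296 = 8.8296
⌈8.8296⌉ = 9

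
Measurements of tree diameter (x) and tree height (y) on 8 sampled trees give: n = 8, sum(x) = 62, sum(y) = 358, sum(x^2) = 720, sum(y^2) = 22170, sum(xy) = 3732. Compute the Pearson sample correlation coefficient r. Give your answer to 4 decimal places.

Numerator: nΣxy − (Σx)(Σy) = 8·3732 − (62)(358) = 7660
Denominator: √[(nΣx²−(Σx)²)(nΣy²−(Σy)²)]
  nΣx²−(Σx)² = 8·720 − 3844 = 1916;  nΣy²−(Σy)² = 8·22170 − 128164 = 49196
  √(1916·49196) = √94259536 = 9708.7350
r = 7660 / 9708.7350 = 0.7890

0.7890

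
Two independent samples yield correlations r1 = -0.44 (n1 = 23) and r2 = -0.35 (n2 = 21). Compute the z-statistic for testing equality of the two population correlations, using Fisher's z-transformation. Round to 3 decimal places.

z1 = atanh(-0.44) = -0.472231,  z2 = atanh(-0.35) = -0.365444
SE = √(1/(n1−3) + 1/(n2−3)) = √(1/20 + 1/18) = √(0.0500000 + 0.0555556) = √0.1055556 = 0.324893
z = (z1 − z2)/SE = (-0.472231 − (-0.365444)) / 0.324893 = -0.106787 / 0.324893 = -0.329

-0.329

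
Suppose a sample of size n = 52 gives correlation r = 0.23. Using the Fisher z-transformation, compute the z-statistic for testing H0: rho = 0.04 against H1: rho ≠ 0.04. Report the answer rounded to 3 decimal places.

1.359

Fisher z: atanh(0.23) = 0.234189, atanh(0.04) = 0.040021
z = (z_r − z_0)·√(n−3) = (0.234189 − 0.040021)·√49 = 0.194168 · 7.000000 = 1.359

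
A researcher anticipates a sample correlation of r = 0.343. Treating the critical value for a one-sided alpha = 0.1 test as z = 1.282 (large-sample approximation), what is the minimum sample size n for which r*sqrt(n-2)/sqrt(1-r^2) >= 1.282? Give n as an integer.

15

r√(n−2)/√(1−r²) ≥ 1.282  ⇔  n−2 ≥ (1.282)²·(1−r²)/r²
(1−r²)/r² = (1−0.117649)/0.117649 = 7.4999
n ≥ 2 + 1.643524·7.4999 = 2 + 12.3263 = 14.3263
⌈14.3263⌉ = 15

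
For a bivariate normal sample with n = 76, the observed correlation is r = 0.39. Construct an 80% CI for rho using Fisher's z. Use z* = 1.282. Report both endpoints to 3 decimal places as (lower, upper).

(0.256, 0.509)

Fisher z: z_r = atanh(r) = ½·ln((1+0.39)/(1−0.39)) = 0.411800
SE(z) = 1/√(n−3) = 1/√73 = 0.117041
80% ⇒ z* = 1.282; margin = 1.282·0.117041 = 0.150047
CI on z-scale: (0.261753, 0.561847)
Back-transform: tanh(0.261753) = 0.255934, tanh(0.561847) = 0.509347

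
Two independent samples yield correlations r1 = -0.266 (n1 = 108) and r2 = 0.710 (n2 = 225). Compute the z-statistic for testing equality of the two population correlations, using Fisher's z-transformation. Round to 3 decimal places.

-9.792

Fisher z-transforms: z1 = atanh(-0.266) = -0.272554, z2 = atanh(0.710) = 0.887184; difference d = -1.159738
Var(d) = 1/105 + 1/222 = 0.0095238 + 0.0045045 = 0.0140283
z = d/√Var(d) = -1.159738 / √0.0140283 = -1.159738 / 0.118441 = -9.792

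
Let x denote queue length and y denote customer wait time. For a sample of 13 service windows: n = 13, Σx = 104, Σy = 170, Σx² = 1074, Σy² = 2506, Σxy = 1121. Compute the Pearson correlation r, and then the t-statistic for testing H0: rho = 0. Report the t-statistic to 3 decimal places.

-7.442

S_xy = nΣxy − ΣxΣy = 13·1121 − 104·170 = 14573 − 17680 = -3107
S_xx = nΣx² − (Σx)² = 13·1074 − 104² = 13962 − 10816 = 3146
S_yy = nΣy² − (Σy)² = 13·2506 − 170² = 32578 − 28900 = 3678
r = S_xy / √(S_xx·S_yy) = -3107 / √(3146·3678) = -3107 / √11570988 = -3107 / 3401.6155 = -0.9134
t = r·√(n−2)/√(1−r²) = -0.9134·√11 / √(1−0.834300) = -3.029405 / 0.407063 = -7.442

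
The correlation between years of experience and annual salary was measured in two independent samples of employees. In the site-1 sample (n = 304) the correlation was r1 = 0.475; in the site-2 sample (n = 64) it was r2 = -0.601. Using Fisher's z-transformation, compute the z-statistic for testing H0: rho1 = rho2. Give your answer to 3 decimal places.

z1 = atanh(0.475) = 0.516508,  z2 = atanh(-0.601) = -0.694711
SE = √(1/(n1−3) + 1/(n2−3)) = √(1/301 + 1/61) = √(0.0033223 + 0.0163934) = √0.0197157 = 0.140413
z = (z1 − z2)/SE = (0.516508 − (-0.694711)) / 0.140413 = 1.211219 / 0.140413 = 8.626

8.626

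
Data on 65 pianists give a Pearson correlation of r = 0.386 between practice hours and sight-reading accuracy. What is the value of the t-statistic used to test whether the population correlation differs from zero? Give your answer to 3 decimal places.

3.321

t = r·√(n−2) / √(1−r²) with r = 0.386, n = 65
  = 0.386·√63 / √(1 − 0.148996)
  = 0.386·7.937254 / 0.922499
  = 3.063780 / 0.922499 = 3.321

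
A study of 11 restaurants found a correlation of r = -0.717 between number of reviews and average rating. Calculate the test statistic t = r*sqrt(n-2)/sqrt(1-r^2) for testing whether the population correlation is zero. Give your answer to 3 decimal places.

1 − r² = 1 − 0.514089 = 0.485911;  √(1−r²) = 0.697073
√(n−2) = √9 = 3.000000
t = r·√(n−2)/√(1−r²) = -0.717 · 3.000000 / 0.697073 = -3.086

-3.086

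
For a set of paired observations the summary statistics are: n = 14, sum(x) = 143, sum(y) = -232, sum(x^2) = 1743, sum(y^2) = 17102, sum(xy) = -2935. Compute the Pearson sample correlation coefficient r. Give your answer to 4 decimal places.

-0.2922

Numerator: nΣxy − (Σx)(Σy) = 14·(-2935) − (143)(-232) = -7914
Denominator: √[(nΣx²−(Σx)²)(nΣy²−(Σy)²)]
  nΣx²−(Σx)² = 14·1743 − 20449 = 3953;  nΣy²−(Σy)² = 14·17102 − 53824 = 185604
  √(3953·185604) = √733692612 = 27086.7608
r = -7914 / 27086.7608 = -0.2922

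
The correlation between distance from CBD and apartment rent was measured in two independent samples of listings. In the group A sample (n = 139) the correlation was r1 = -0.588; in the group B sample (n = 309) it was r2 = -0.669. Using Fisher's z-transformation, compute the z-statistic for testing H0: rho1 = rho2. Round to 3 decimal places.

1.303

z1 = atanh(-0.588) = -0.674604,  z2 = atanh(-0.669) = -0.808931
SE = √(1/(n1−3) + 1/(n2−3)) = √(1/136 + 1/306) = √(0.0073529 + 0.0032680) = √0.0106209 = 0.103058
z = (z1 − z2)/SE = (-0.674604 − (-0.808931)) / 0.103058 = 0.134327 / 0.103058 = 1.303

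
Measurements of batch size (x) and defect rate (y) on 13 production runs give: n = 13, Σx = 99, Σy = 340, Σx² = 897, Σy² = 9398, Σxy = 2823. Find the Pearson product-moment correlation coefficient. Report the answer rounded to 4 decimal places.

Numerator: nΣxy − (Σx)(Σy) = 13·2823 − (99)(340) = 3039
Denominator: √[(nΣx²−(Σx)²)(nΣy²−(Σy)²)]
  nΣx²−(Σx)² = 13·897 − 9801 = 1860;  nΣy²−(Σy)² = 13·9398 − 115600 = 6574
  √(1860·6574) = √12227640 = 3496.8043
r = 3039 / 3496.8043 = 0.8691

0.8691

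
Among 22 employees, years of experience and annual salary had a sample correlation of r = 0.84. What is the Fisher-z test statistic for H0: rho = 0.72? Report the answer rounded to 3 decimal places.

z_r = atanh(0.84) = 1.221174,  z_0 = atanh(0.72) = 0.907645
SE = 1/√(n−3) = 1/√19 = 0.229416
z = (z_r − z_0)/SE = (1.221174 − 0.907645) / 0.229416 = 0.313529 / 0.229416 = 1.367

1.367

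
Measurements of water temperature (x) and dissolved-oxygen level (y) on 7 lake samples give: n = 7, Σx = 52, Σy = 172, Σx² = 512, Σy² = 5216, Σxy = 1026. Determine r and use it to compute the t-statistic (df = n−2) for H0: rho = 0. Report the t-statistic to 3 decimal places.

-2.278

S_xy = nΣxy − ΣxΣy = 7·1026 − 52·172 = 7182 − 8944 = -1762
S_xx = nΣx² − (Σx)² = 7·512 − 52² = 3584 − 2704 = 880
S_yy = nΣy² − (Σy)² = 7·5216 − 172² = 36512 − 29584 = 6928
r = S_xy / √(S_xx·S_yy) = -1762 / √(880·6928) = -1762 / √6096640 = -1762 / 2469.1375 = -0.7136
t = r·√(n−2)/√(1−r²) = -0.7136·√5 / √(1−0.509225) = -1.595658 / 0.700553 = -2.278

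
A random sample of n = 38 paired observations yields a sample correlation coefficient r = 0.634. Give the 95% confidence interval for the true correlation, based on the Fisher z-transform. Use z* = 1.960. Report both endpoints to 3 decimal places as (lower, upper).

(0.394, 0.793)

z_r = atanh(0.634) = 0.748076;  SE = 1/√(n−3) = 1/√35 = 0.169031
z-limits: 0.748076 ± 1.960·0.169031 = 0.748076 ± 0.331301 = [0.416775, 1.079377]
ρ-limits: (tanh 0.416775, tanh 1.079377) = (0.394, 0.793)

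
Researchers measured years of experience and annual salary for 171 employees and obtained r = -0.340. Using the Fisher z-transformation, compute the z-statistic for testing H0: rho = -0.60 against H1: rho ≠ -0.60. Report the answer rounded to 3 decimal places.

Fisher z: atanh(-0.340) = -0.354093, atanh(-0.60) = -0.693147
z = (z_r − z_0)·√(n−3) = (-0.354093 − (-0.693147))·√168 = 0.339054 · 12.961481 = 4.395

4.395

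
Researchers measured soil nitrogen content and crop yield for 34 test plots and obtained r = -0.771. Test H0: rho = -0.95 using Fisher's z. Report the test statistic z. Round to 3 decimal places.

Fisher z: atanh(-0.771) = -1.022789, atanh(-0.95) = -1.831781
z = (z_r − z_0)·√(n−3) = (-1.022789 − (-1.831781))·√31 = 0.808992 · 5.567764 = 4.504

4.504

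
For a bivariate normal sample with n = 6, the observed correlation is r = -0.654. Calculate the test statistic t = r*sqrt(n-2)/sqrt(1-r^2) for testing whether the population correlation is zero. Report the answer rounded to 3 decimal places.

t = r·√(n−2) / √(1−r²) with r = -0.654, n = 6
  = -0.654·√4 / √(1 − 0.427716)
  = -0.654·2.000000 / 0.756495
  = -1.308000 / 0.756495 = -1.729

-1.729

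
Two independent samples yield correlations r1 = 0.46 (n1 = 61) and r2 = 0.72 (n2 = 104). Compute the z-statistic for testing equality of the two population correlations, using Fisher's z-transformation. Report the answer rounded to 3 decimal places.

z1 = atanh(0.46) = 0.497311,  z2 = atanh(0.72) = 0.907645
SE = √(1/(n1−3) + 1/(n2−3)) = √(1/58 + 1/101) = √(0.0172414 + 0.0099010) = √0.0271424 = 0.164750
z = (z1 − z2)/SE = (0.497311 − 0.907645) / 0.164750 = -0.410334 / 0.164750 = -2.491

-2.491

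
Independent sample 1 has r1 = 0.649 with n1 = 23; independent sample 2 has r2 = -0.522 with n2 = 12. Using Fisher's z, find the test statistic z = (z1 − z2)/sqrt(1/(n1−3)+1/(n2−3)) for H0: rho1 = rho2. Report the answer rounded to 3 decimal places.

z1 = atanh(0.649) = 0.773569,  z2 = atanh(-0.522) = -0.579085
SE = √(1/(n1−3) + 1/(n2−3)) = √(1/20 + 1/9) = √(0.0500000 + 0.1111111) = √0.1611111 = 0.401386
z = (z1 − z2)/SE = (0.773569 − (-0.579085)) / 0.401386 = 1.352654 / 0.401386 = 3.370

3.370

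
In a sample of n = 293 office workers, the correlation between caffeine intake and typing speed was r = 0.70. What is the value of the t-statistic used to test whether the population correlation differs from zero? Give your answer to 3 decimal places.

16.721

1 − r² = 1 − 0.4900 = 0.5100;  √(1−r²) = 0.714143
√(n−2) = √291 = 17.058722
t = r·√(n−2)/√(1−r²) = 0.70 · 17.058722 / 0.714143 = 16.721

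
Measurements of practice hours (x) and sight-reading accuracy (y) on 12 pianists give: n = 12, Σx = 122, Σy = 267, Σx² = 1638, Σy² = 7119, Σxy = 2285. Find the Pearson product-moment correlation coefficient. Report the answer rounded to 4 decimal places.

-0.6275

S_xy = nΣxy − ΣxΣy = 12·2285 − 122·267 = 27420 − 32574 = -5154
S_xx = nΣx² − (Σx)² = 12·1638 − 122² = 19656 − 14884 = 4772
S_yy = nΣy² − (Σy)² = 12·7119 − 267² = 85428 − 71289 = 14139
r = S_xy / √(S_xx·S_yy) = -5154 / √(4772·14139) = -5154 / √67471308 = -5154 / 8214.0920 = -0.6275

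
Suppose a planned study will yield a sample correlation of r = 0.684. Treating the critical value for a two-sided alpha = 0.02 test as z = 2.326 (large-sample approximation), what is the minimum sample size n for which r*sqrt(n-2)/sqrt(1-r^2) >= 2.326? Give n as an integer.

r√(n−2)/√(1−r²) ≥ 2.326  ⇔  n−2 ≥ (2.326)²·(1−r²)/r²
(1−r²)/r² = (1−0.467856)/0.467856 = 1.1374
n ≥ 2 + 5.410276·1.1374 = 2 + 6.1536 = 8.1536
⌈8.1536⌉ = 9

9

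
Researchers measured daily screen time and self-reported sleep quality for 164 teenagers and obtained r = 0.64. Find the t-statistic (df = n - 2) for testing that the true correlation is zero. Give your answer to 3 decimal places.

1 − r² = 1 − 0.4096 = 0.5904;  √(1−r²) = 0.768375
√(n−2) = √162 = 12.727922
t = r·√(n−2)/√(1−r²) = 0.64 · 12.727922 / 0.768375 = 10.601

10.601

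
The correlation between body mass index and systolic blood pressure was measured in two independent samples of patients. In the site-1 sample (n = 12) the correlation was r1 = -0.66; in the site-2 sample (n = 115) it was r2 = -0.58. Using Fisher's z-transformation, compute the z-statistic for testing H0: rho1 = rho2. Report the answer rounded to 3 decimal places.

-0.376

Fisher z-transforms: z1 = atanh(-0.66) = -0.792814, z2 = atanh(-0.58) = -0.662463; difference d = -0.130351
Var(d) = 1/9 + 1/112 = 0.1111111 + 0.0089286 = 0.1200397
z = d/√Var(d) = -0.130351 / √0.1200397 = -0.130351 / 0.346467 = -0.376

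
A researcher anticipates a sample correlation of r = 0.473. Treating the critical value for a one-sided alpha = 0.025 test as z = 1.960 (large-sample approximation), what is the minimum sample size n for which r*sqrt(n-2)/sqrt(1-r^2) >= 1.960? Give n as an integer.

Need r·√(n−2)/√(1−r²) ≥ 1.960
√(n−2) ≥ 1.960·√(1−0.223729) / 0.473 = 1.960·0.881062 / 0.473 = 3.6509
n−2 ≥ 13.3291  ⇒  n ≥ 15.3291
Smallest integer n = 16

16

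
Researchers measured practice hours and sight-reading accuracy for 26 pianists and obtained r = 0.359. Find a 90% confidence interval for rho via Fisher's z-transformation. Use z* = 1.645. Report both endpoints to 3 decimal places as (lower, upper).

Fisher z: z_r = atanh(r) = ½·ln((1+0.359)/(1−0.359)) = 0.375737
SE(z) = 1/√(n−3) = 1/√23 = 0.208514
90% ⇒ z* = 1.645; margin = 1.645·0.208514 = 0.343006
CI on z-scale: (0.032731, 0.718743)
Back-transform: tanh(0.032731) = 0.032719, tanh(0.718743) = 0.616130

(0.033, 0.616)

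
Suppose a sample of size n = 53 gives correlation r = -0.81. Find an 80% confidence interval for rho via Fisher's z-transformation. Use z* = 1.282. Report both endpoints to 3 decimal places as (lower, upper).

(-0.864, -0.738)

Fisher z: z_r = atanh(r) = ½·ln((1+(-0.81))/(1−(-0.81))) = -1.127029
SE(z) = 1/√(n−3) = 1/√50 = 0.141421
80% ⇒ z* = 1.282; margin = 1.282·0.141421 = 0.181302
CI on z-scale: (-1.308331, -0.945727)
Back-transform: tanh(-1.308331) = -0.863852, tanh(-0.945727) = -0.737842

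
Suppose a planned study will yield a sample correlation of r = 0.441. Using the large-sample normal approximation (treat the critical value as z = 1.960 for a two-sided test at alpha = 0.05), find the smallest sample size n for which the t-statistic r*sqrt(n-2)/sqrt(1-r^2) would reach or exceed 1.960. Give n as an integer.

r√(n−2)/√(1−r²) ≥ 1.960  ⇔  n−2 ≥ (1.960)²·(1−r²)/r²
(1−r²)/r² = (1−0.194481)/0.194481 = 4.1419
n ≥ 2 + 3.8416·4.1419 = 2 + 15.9115 = 17.9115
⌈17.9115⌉ = 18

18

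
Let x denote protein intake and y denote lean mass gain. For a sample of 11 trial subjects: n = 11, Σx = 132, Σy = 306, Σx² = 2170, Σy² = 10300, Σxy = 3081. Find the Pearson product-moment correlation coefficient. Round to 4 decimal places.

Numerator: nΣxy − (Σx)(Σy) = 11·3081 − (132)(306) = -6501
Denominator: √[(nΣx²−(Σx)²)(nΣy²−(Σy)²)]
  nΣx²−(Σx)² = 11·2170 − 17424 = 6446;  nΣy²−(Σy)² = 11·10300 − 93636 = 19664
  √(6446·19664) = √126754144 = 11258.5143
r = -6501 / 11258.5143 = -0.5774

-0.5774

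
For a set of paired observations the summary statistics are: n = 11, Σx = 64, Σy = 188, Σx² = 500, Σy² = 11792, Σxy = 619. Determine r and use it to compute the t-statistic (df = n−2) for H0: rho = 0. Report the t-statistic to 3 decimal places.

S_xy = nΣxy − ΣxΣy = 11·619 − 64·188 = 6809 − 12032 = -5223
S_xx = nΣx² − (Σx)² = 11·500 − 64² = 5500 − 4096 = 1404
S_yy = nΣy² − (Σy)² = 11·11792 − 188² = 129712 − 35344 = 94368
r = S_xy / √(S_xx·S_yy) = -5223 / √(1404·94368) = -5223 / √132492672 = -5223 / 11510.5461 = -0.4538
t = r·√(n−2)/√(1−r²) = -0.4538·√9 / √(1−0.205934) = -1.361400 / 0.891104 = -1.528

-1.528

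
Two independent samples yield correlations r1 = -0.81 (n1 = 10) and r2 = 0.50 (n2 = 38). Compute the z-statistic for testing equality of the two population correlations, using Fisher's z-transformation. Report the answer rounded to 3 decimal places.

Fisher z-transforms: z1 = atanh(-0.81) = -1.127029, z2 = atanh(0.50) = 0.549306; difference d = -1.676335
Var(d) = 1/7 + 1/35 = 0.1428571 + 0.0285714 = 0.1714285
z = d/√Var(d) = -1.676335 / √0.1714285 = -1.676335 / 0.414039 = -4.049

-4.049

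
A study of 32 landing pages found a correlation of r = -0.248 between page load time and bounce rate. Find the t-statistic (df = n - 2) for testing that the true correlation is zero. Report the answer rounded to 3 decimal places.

1 − r² = 1 − 0.061504 = 0.938496;  √(1−r²) = 0.968760
√(n−2) = √30 = 5.477226
t = r·√(n−2)/√(1−r²) = -0.248 · 5.477226 / 0.968760 = -1.402

-1.402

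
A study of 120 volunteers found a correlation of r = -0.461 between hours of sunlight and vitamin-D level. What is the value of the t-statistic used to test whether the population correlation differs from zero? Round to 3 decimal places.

1 − r² = 1 − 0.212521 = 0.787479;  √(1−r²) = 0.887400
√(n−2) = √118 = 10.862780
t = r·√(n−2)/√(1−r²) = -0.461 · 10.862780 / 0.887400 = -5.643

-5.643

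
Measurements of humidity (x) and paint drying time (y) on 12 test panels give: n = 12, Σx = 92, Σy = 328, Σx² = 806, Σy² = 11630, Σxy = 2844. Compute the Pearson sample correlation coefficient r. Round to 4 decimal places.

S_xy = nΣxy − ΣxΣy = 12·2844 − 92·328 = 34128 − 30176 = 3952
S_xx = nΣx² − (Σx)² = 12·806 − 92² = 9672 − 8464 = 1208
S_yy = nΣy² − (Σy)² = 12·11630 − 328² = 139560 − 107584 = 31976
r = S_xy / √(S_xx·S_yy) = 3952 / √(1208·31976) = 3952 / √38627008 = 3952 / 6215.0630 = 0.6359

0.6359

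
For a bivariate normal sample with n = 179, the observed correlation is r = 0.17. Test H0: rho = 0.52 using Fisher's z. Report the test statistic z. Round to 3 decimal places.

z_r = atanh(0.17) = 0.171667,  z_0 = atanh(0.52) = 0.576340
SE = 1/√(n−3) = 1/√176 = 0.075378
z = (z_r − z_0)/SE = (0.171667 − 0.576340) / 0.075378 = -0.404673 / 0.075378 = -5.369

-5.369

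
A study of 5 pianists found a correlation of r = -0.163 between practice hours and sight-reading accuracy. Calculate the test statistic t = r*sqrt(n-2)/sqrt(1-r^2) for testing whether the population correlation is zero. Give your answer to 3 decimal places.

-0.286

1 − r² = 1 − 0.026569 = 0.973431;  √(1−r²) = 0.986626
√(n−2) = √3 = 1.732051
t = r·√(n−2)/√(1−r²) = -0.163 · 1.732051 / 0.986626 = -0.286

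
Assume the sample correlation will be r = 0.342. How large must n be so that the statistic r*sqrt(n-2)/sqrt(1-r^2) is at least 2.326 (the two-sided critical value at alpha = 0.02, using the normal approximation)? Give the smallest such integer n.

43

Need r·√(n−2)/√(1−r²) ≥ 2.326
√(n−2) ≥ 2.326·√(1−0.116964) / 0.342 = 2.326·0.939700 / 0.342 = 6.3911
n−2 ≥ 40.8462  ⇒  n ≥ 42.8462
Smallest integer n = 43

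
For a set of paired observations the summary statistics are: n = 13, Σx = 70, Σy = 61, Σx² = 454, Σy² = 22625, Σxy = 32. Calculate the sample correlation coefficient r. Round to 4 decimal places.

S_xy = nΣxy − ΣxΣy = 13·32 − 70·61 = 416 − 4270 = -3854
S_xx = nΣx² − (Σx)² = 13·454 − 70² = 5902 − 4900 = 1002
S_yy = nΣy² − (Σy)² = 13·22625 − 61² = 294125 − 3721 = 290404
r = S_xy / √(S_xx·S_yy) = -3854 / √(1002·290404) = -3854 / √290984808 = -3854 / 17058.2768 = -0.2259

-0.2259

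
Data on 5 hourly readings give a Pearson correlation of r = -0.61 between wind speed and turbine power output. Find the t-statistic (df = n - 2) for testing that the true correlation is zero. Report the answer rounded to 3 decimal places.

1 − r² = 1 − 0.3721 = 0.6279;  √(1−r²) = 0.792401
√(n−2) = √3 = 1.732051
t = r·√(n−2)/√(1−r²) = -0.61 · 1.732051 / 0.792401 = -1.333

-1.333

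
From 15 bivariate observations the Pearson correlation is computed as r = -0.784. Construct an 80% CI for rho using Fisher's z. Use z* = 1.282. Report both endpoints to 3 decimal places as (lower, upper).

z_r = atanh(-0.784) = -1.055667;  SE = 1/√(n−3) = 1/√12 = 0.288675
z-limits: -1.055667 ± 1.282·0.288675 = -1.055667 ± 0.370081 = [-1.425748, -0.685586]
ρ-limits: (tanh -1.425748, tanh -0.685586) = (-0.891, -0.595)

(-0.891, -0.595)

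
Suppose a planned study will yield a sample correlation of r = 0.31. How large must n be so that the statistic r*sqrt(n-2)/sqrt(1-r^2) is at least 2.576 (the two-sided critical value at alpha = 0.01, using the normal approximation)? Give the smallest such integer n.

65

Need r·√(n−2)/√(1−r²) ≥ 2.576
√(n−2) ≥ 2.576·√(1−0.0961) / 0.31 = 2.576·0.950737 / 0.31 = 7.9003
n−2 ≥ 62.4147  ⇒  n ≥ 64.4147
Smallest integer n = 65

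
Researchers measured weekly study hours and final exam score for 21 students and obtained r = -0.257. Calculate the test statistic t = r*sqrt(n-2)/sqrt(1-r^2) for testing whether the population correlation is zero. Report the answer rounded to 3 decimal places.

-1.159

t = r·√(n−2) / √(1−r²) with r = -0.257, n = 21
  = -0.257·√19 / √(1 − 0.066049)
  = -0.257·4.358899 / 0.966411
  = -1.120237 / 0.966411 = -1.159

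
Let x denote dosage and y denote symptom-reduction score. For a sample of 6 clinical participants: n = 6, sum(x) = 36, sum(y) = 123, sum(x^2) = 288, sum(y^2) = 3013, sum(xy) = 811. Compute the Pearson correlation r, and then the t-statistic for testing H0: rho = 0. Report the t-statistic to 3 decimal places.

Numerator: nΣxy − (Σx)(Σy) = 6·811 − (36)(123) = 438
Denominator: √[(nΣx²−(Σx)²)(nΣy²−(Σy)²)]
  nΣx²−(Σx)² = 6·288 − 1296 = 432;  nΣy²−(Σy)² = 6·3013 − 15129 = 2949
  √(432·2949) = √1273968 = 1128.7019
r = 438 / 1128.7019 = 0.3881
t = r·√(n−2)/√(1−r²) = 0.3881·√4 / √(1−0.150622) = 0.776200 / 0.921617 = 0.842

0.842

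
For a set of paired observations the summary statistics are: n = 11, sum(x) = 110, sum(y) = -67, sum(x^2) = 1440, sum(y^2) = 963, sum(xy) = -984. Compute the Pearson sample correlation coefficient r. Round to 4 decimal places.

-0.7229

Numerator: nΣxy − (Σx)(Σy) = 11·(-984) − (110)(-67) = -3454
Denominator: √[(nΣx²−(Σx)²)(nΣy²−(Σy)²)]
  nΣx²−(Σx)² = 11·1440 − 12100 = 3740;  nΣy²−(Σy)² = 11·963 − 4489 = 6104
  √(3740·6104) = √22828960 = 4777.9661
r = -3454 / 4777.9661 = -0.7229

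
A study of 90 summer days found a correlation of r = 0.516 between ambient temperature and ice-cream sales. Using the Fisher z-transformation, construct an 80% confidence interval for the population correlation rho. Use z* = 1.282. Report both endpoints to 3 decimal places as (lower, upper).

Fisher z: z_r = atanh(r) = ½·ln((1+0.516)/(1−0.516)) = 0.570873
SE(z) = 1/√(n−3) = 1/√87 = 0.107211
80% ⇒ z* = 1.282; margin = 1.282·0.107211 = 0.137445
CI on z-scale: (0.433428, 0.708318)
Back-transform: tanh(0.433428) = 0.408182, tanh(0.708318) = 0.609621

(0.408, 0.610)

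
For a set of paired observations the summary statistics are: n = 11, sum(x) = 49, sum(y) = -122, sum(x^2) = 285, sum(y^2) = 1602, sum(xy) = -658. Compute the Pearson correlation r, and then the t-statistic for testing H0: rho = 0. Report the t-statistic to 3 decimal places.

Numerator: nΣxy − (Σx)(Σy) = 11·(-658) − (49)(-122) = -1260
Denominator: √[(nΣx²−(Σx)²)(nΣy²−(Σy)²)]
  nΣx²−(Σx)² = 11·285 − 2401 = 734;  nΣy²−(Σy)² = 11·1602 − 14884 = 2738
  √(734·2738) = √2009692 = 1417.6361
r = -1260 / 1417.6361 = -0.8888
t = r·√(n−2)/√(1−r²) = -0.8888·√9 / √(1−0.789965) = -2.666400 / 0.458296 = -5.818

-5.818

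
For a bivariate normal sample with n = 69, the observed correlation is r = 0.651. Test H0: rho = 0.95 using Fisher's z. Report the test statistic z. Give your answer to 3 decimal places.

z_r = atanh(0.651) = 0.777032,  z_0 = atanh(0.95) = 1.831781
SE = 1/√(n−3) = 1/√66 = 0.123091
z = (z_r − z_0)/SE = (0.777032 − 1.831781) / 0.123091 = -1.054749 / 0.123091 = -8.569

-8.569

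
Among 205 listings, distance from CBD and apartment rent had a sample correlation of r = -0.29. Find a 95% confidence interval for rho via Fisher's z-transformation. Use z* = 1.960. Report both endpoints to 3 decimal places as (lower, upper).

(-0.411, -0.159)

z_r = atanh(-0.29) = -0.298566;  SE = 1/√(n−3) = 1/√202 = 0.070360
z-limits: -0.298566 ± 1.960·0.070360 = -0.298566 ± 0.137906 = [-0.436472, -0.160660]
ρ-limits: (tanh -0.436472, tanh -0.160660) = (-0.411, -0.159)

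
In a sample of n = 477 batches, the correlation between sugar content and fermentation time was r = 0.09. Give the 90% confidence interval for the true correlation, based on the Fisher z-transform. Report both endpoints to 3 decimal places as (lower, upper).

(0.015, 0.164)

Fisher z: z_r = atanh(r) = ½·ln((1+0.09)/(1−0.09)) = 0.090244
SE(z) = 1/√(n−3) = 1/√474 = 0.045932
90% ⇒ z* = 1.645; margin = 1.645·0.045932 = 0.075558
CI on z-scale: (0.014686, 0.165802)
Back-transform: tanh(0.014686) = 0.014685, tanh(0.165802) = 0.164299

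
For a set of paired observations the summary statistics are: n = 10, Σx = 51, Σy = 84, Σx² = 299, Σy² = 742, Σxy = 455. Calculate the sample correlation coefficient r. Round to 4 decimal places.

S_xy = nΣxy − ΣxΣy = 10·455 − 51·84 = 4550 − 4284 = 266
S_xx = nΣx² − (Σx)² = 10·299 − 51² = 2990 − 2601 = 389
S_yy = nΣy² − (Σy)² = 10·742 − 84² = 7420 − 7056 = 364
r = S_xy / √(S_xx·S_yy) = 266 / √(389·364) = 266 / √141596 = 266 / 376.2924 = 0.7069

0.7069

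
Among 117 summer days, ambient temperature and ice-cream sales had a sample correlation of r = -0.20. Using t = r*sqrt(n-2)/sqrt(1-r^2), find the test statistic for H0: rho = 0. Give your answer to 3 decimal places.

-2.189

t = r·√(n−2) / √(1−r²) with r = -0.20, n = 117
  = -0.20·√115 / √(1 − 0.0400)
  = -0.20·10.723805 / 0.979796
  = -2.144761 / 0.979796 = -2.189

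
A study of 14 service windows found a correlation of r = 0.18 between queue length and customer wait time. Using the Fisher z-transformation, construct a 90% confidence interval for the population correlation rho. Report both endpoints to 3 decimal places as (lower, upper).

z_r = atanh(0.18) = 0.181983;  SE = 1/√(n−3) = 1/√11 = 0.301511
z-limits: 0.181983 ± 1.645·0.301511 = 0.181983 ± 0.495986 = [-0.314003, 0.677969]
ρ-limits: (tanh -0.314003, tanh 0.677969) = (-0.304, 0.590)

(-0.304, 0.590)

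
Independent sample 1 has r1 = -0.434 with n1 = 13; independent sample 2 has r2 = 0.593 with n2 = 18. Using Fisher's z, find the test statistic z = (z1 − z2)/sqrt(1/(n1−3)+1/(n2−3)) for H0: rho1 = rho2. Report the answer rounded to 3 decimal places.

-2.810

Fisher z-transforms: z1 = atanh(-0.434) = -0.464814, z2 = atanh(0.593) = 0.682281; difference d = -1.147095
Var(d) = 1/10 + 1/15 = 0.1000000 + 0.0666667 = 0.1666667
z = d/√Var(d) = -1.147095 / √0.1666667 = -1.147095 / 0.408248 = -2.810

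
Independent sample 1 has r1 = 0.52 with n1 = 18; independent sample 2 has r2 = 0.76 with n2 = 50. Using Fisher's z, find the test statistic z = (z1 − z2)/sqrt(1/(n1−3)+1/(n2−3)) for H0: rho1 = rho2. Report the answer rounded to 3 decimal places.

Fisher z-transforms: z1 = atanh(0.52) = 0.576340, z2 = atanh(0.76) = 0.996215; difference d = -0.419875
Var(d) = 1/15 + 1/47 = 0.0666667 + 0.0212766 = 0.0879433
z = d/√Var(d) = -0.419875 / √0.0879433 = -0.419875 / 0.296552 = -1.416

-1.416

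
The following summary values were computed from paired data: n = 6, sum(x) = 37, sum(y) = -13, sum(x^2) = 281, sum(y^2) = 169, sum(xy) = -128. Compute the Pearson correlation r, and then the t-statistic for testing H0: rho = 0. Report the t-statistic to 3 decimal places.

-1.333

S_xy = nΣxy − ΣxΣy = 6·(-128) − 37·(-13) = -768 − (-481) = -287
S_xx = nΣx² − (Σx)² = 6·281 − 37² = 1686 − 1369 = 317
S_yy = nΣy² − (Σy)² = 6·169 − (-13)² = 1014 − 169 = 845
r = S_xy / √(S_xx·S_yy) = -287 / √(317·845) = -287 / √267865 = -287 / 517.5568 = -0.5545
t = r·√(n−2)/√(1−r²) = -0.5545·√4 / √(1−0.307470) = -1.109000 / 0.832184 = -1.333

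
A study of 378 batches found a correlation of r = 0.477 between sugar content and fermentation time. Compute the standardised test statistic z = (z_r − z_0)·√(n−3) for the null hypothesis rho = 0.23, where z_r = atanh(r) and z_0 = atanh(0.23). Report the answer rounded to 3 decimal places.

5.517

Fisher z: atanh(0.477) = 0.519093, atanh(0.23) = 0.234189
z = (z_r − z_0)·√(n−3) = (0.519093 − 0.234189)·√375 = 0.284904 · 19.364917 = 5.517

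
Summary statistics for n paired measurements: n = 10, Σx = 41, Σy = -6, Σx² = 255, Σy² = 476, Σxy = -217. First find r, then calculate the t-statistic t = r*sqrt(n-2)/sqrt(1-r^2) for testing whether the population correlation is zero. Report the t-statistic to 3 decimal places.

-8.568

Numerator: nΣxy − (Σx)(Σy) = 10·(-217) − (41)(-6) = -1924
Denominator: √[(nΣx²−(Σx)²)(nΣy²−(Σy)²)]
  nΣx²−(Σx)² = 10·255 − 1681 = 869;  nΣy²−(Σy)² = 10·476 − 36 = 4724
  √(869·4724) = √4105156 = 2026.1185
r = -1924 / 2026.1185 = -0.9496
t = r·√(n−2)/√(1−r²) = -0.9496·√8 / √(1−0.901740) = -2.685874 / 0.313465 = -8.568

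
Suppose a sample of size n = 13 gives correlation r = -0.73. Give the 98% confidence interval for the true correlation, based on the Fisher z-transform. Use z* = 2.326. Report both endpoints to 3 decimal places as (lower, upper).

(-0.931, -0.191)

Fisher z: z_r = atanh(r) = ½·ln((1+(-0.73))/(1−(-0.73))) = -0.928727
SE(z) = 1/√(n−3) = 1/√10 = 0.316228
98% ⇒ z* = 2.326; margin = 2.326·0.316228 = 0.735546
CI on z-scale: (-1.664273, -0.193181)
Back-transform: tanh(-1.664273) = -0.930790, tanh(-0.193181) = -0.190813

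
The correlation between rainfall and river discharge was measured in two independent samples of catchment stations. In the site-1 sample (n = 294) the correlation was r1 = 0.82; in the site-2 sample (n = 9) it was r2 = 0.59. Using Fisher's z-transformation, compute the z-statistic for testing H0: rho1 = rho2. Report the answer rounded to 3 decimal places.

1.162

z1 = atanh(0.82) = 1.156817,  z2 = atanh(0.59) = 0.677666
SE = √(1/(n1−3) + 1/(n2−3)) = √(1/291 + 1/6) = √(0.0034364 + 0.1666667) = √0.1701031 = 0.412436
z = (z1 − z2)/SE = (1.156817 − 0.677666) / 0.412436 = 0.479151 / 0.412436 = 1.162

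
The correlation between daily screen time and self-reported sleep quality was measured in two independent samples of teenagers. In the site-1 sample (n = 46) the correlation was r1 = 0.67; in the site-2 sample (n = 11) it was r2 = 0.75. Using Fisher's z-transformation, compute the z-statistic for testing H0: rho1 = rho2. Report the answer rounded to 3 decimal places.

-0.421

Fisher z-transforms: z1 = atanh(0.67) = 0.810743, z2 = atanh(0.75) = 0.972955; difference d = -0.162212
Var(d) = 1/43 + 1/8 = 0.0232558 + 0.1250000 = 0.1482558
z = d/√Var(d) = -0.162212 / √0.1482558 = -0.162212 / 0.385040 = -0.421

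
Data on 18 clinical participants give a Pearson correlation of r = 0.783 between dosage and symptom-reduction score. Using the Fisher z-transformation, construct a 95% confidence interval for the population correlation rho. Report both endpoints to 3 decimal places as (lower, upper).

(0.498, 0.915)

Fisher z: z_r = atanh(r) = ½·ln((1+0.783)/(1−0.783)) = 1.053078
SE(z) = 1/√(n−3) = 1/√15 = 0.258199
95% ⇒ z* = 1.960; margin = 1.960·0.258199 = 0.506070
CI on z-scale: (0.547008, 1.559148)
Back-transform: tanh(0.547008) = 0.498274, tanh(1.559148) = 0.915282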